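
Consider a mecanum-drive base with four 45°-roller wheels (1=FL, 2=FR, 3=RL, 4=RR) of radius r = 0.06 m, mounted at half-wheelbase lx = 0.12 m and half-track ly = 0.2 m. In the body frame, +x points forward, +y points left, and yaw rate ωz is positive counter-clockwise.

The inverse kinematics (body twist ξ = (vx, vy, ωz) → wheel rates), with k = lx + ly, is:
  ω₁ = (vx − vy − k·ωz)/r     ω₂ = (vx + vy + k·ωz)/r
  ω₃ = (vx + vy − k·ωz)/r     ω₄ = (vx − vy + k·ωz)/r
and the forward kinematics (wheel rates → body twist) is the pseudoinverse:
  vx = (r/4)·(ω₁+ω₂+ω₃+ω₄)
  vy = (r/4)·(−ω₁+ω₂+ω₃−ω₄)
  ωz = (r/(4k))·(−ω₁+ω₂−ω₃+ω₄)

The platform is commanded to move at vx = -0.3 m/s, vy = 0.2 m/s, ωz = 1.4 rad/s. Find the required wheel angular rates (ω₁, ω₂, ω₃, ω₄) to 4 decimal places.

k = lx + ly = 0.12 + 0.2 = 0.3200;  k·ωz = 0.3200·1.4 = 0.4480
ω₁ (FL) = (vx − vy − k·ωz)/r = -0.9480/0.06 = -15.8000
ω₂ (FR) = (vx + vy + k·ωz)/r = 0.3480/0.06 = 5.8000
ω₃ (RL) = (vx + vy − k·ωz)/r = -0.5480/0.06 = -9.1333
ω₄ (RR) = (vx − vy + k·ωz)/r = -0.0520/0.06 = -0.8667

(-15.8000, 5.8000, -9.1333, -0.8667)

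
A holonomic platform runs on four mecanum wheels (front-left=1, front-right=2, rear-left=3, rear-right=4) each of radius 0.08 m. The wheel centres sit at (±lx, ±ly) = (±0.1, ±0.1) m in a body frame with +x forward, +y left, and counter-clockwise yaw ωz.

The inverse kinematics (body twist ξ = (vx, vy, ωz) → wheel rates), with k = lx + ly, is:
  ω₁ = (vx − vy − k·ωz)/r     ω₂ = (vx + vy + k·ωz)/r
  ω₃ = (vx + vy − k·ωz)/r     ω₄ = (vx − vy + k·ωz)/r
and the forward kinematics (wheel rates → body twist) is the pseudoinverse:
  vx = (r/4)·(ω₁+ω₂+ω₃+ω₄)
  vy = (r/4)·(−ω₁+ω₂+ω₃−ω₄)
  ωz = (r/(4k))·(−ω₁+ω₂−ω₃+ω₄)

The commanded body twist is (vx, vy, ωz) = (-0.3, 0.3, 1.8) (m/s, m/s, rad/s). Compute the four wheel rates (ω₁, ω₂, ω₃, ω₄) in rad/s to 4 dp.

k = lx + ly = 0.1 + 0.1 = 0.2000;  k·ωz = 0.2000·1.8 = 0.3600
ω₁ (FL) = (vx − vy − k·ωz)/r = -0.9600/0.08 = -12.0000
ω₂ (FR) = (vx + vy + k·ωz)/r = 0.3600/0.08 = 4.5000
ω₃ (RL) = (vx + vy − k·ωz)/r = -0.3600/0.08 = -4.5000
ω₄ (RR) = (vx − vy + k·ωz)/r = -0.2400/0.08 = -3.0000

(-12.0000, 4.5000, -4.5000, -3.0000)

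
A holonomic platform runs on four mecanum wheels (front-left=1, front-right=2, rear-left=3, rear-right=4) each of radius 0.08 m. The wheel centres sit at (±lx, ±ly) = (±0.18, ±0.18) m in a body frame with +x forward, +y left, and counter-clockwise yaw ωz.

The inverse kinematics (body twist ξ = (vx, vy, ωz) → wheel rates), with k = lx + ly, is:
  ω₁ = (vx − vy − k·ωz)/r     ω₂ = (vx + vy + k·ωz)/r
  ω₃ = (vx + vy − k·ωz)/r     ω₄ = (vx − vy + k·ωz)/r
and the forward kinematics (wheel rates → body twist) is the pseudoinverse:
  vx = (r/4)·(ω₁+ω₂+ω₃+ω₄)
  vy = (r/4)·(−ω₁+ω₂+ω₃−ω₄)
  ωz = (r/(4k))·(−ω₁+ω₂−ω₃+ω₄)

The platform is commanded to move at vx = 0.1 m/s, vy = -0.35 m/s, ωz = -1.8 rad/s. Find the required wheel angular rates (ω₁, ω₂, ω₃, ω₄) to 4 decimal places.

(13.7250, -11.2250, 4.9750, -2.4750)

k = lx + ly = 0.18 + 0.18 = 0.3600;  k·ωz = 0.3600·-1.8 = -0.6480
ω₁ (FL) = (vx − vy − k·ωz)/r = 1.0980/0.08 = 13.7250
ω₂ (FR) = (vx + vy + k·ωz)/r = -0.8980/0.08 = -11.2250
ω₃ (RL) = (vx + vy − k·ωz)/r = 0.3980/0.08 = 4.9750
ω₄ (RR) = (vx − vy + k·ωz)/r = -0.1980/0.08 = -2.4750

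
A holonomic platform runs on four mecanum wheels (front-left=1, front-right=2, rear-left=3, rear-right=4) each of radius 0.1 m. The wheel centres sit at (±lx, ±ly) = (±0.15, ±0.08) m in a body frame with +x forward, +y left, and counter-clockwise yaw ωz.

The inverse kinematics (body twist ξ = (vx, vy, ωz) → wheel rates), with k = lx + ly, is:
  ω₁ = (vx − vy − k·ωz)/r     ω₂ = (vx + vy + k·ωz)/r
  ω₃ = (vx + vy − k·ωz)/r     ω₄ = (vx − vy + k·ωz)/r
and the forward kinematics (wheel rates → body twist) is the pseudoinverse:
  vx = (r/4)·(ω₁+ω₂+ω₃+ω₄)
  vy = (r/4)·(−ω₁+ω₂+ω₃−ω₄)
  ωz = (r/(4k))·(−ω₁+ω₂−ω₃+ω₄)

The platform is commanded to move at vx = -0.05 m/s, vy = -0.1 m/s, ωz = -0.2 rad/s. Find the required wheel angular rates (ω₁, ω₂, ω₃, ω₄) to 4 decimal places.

(0.9600, -1.9600, -1.0400, 0.0400)

k = lx + ly = 0.15 + 0.08 = 0.2300;  k·ωz = 0.2300·-0.2 = -0.0460
ω₁ (FL) = (vx − vy − k·ωz)/r = 0.0960/0.1 = 0.9600
ω₂ (FR) = (vx + vy + k·ωz)/r = -0.1960/0.1 = -1.9600
ω₃ (RL) = (vx + vy − k·ωz)/r = -0.1040/0.1 = -1.0400
ω₄ (RR) = (vx − vy + k·ωz)/r = 0.0040/0.1 = 0.0400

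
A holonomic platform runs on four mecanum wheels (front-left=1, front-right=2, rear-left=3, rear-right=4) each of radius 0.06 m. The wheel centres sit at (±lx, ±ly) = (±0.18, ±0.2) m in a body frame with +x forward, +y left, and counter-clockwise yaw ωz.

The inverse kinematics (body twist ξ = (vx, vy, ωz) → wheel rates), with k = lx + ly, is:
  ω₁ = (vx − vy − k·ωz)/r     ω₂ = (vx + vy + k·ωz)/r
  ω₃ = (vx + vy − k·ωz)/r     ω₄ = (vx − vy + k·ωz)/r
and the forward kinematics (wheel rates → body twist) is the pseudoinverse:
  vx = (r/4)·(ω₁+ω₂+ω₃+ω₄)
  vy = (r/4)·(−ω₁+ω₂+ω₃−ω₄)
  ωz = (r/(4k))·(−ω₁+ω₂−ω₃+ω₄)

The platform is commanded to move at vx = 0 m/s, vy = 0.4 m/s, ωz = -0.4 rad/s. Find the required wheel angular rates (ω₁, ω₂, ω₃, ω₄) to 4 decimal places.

(-4.1333, 4.1333, 9.2000, -9.2000)

k = lx + ly = 0.18 + 0.2 = 0.3800;  k·ωz = 0.3800·-0.4 = -0.1520
ω₁ (FL) = (vx − vy − k·ωz)/r = -0.2480/0.06 = -4.1333
ω₂ (FR) = (vx + vy + k·ωz)/r = 0.2480/0.06 = 4.1333
ω₃ (RL) = (vx + vy − k·ωz)/r = 0.5520/0.06 = 9.2000
ω₄ (RR) = (vx − vy + k·ωz)/r = -0.5520/0.06 = -9.2000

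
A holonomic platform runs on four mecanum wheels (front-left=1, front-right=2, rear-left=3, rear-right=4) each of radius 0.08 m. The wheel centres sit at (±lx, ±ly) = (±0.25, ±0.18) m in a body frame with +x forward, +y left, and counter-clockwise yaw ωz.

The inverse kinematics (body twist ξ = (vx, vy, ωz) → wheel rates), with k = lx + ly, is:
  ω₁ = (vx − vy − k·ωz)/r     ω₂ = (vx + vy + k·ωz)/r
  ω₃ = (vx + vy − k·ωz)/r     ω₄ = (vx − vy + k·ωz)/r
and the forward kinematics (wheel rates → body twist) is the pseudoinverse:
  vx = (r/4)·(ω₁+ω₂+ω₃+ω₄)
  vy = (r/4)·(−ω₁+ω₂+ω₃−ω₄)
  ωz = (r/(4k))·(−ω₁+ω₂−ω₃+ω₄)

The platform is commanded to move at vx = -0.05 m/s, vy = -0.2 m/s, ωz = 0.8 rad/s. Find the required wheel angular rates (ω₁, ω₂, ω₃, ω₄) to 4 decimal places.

k = lx + ly = 0.25 + 0.18 = 0.4300;  k·ωz = 0.4300·0.8 = 0.3440
ω₁ (FL) = (vx − vy − k·ωz)/r = -0.1940/0.08 = -2.4250
ω₂ (FR) = (vx + vy + k·ωz)/r = 0.0940/0.08 = 1.1750
ω₃ (RL) = (vx + vy − k·ωz)/r = -0.5940/0.08 = -7.4250
ω₄ (RR) = (vx − vy + k·ωz)/r = 0.4940/0.08 = 6.1750

(-2.4250, 1.1750, -7.4250, 6.1750)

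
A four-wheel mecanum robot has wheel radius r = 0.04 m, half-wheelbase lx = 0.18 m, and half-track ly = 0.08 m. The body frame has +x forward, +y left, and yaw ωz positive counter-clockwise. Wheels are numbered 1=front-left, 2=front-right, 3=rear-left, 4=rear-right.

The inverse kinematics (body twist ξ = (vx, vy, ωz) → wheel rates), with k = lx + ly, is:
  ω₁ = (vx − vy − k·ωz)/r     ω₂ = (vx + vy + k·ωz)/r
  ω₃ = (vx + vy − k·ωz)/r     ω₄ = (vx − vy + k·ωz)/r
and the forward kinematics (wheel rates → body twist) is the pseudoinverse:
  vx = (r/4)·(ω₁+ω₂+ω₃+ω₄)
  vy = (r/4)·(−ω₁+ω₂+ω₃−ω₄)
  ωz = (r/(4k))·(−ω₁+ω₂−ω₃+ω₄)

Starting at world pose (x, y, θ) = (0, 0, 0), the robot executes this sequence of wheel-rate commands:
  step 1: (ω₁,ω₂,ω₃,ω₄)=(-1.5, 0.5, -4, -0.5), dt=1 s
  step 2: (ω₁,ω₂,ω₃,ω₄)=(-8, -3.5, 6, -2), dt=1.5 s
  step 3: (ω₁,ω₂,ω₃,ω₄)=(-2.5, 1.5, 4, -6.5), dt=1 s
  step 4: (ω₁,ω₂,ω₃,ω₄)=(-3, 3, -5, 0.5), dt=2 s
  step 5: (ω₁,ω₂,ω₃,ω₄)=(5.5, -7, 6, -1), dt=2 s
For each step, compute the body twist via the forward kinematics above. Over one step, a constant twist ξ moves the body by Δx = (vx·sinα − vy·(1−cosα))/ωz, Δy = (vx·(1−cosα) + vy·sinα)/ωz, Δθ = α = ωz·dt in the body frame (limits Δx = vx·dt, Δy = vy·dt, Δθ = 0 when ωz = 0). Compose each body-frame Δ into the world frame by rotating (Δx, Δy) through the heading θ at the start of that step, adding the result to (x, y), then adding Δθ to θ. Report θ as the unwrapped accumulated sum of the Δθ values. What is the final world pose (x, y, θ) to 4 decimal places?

(-0.2379, 0.1865, -0.8558)

step 1: ξ=(vx,vy,ωz)=(-0.0550, -0.0150, 0.2115), dt=1.0 → body Δ=(-0.0530, -0.0207, 0.2115) → world pose (-0.0530, -0.0207, 0.2115)
step 2: ξ=(vx,vy,ωz)=(-0.0750, 0.1250, -0.1346), dt=1.5 → body Δ=(-0.0929, 0.1975, -0.2019) → world pose (-0.1853, 0.1530, 0.0096)
step 3: ξ=(vx,vy,ωz)=(-0.0350, 0.1450, -0.2500), dt=1.0 → body Δ=(-0.0166, 0.1478, -0.2500) → world pose (-0.2033, 0.3006, -0.2404)
step 4: ξ=(vx,vy,ωz)=(-0.0450, 0.0050, 0.4423), dt=2.0 → body Δ=(-0.0829, -0.0285, 0.8846) → world pose (-0.2906, 0.2927, 0.6442)
step 5: ξ=(vx,vy,ωz)=(0.0350, -0.0550, -0.7500), dt=2.0 → body Δ=(-0.0216, -0.1165, -1.5000) → world pose (-0.2379, 0.1865, -0.8558)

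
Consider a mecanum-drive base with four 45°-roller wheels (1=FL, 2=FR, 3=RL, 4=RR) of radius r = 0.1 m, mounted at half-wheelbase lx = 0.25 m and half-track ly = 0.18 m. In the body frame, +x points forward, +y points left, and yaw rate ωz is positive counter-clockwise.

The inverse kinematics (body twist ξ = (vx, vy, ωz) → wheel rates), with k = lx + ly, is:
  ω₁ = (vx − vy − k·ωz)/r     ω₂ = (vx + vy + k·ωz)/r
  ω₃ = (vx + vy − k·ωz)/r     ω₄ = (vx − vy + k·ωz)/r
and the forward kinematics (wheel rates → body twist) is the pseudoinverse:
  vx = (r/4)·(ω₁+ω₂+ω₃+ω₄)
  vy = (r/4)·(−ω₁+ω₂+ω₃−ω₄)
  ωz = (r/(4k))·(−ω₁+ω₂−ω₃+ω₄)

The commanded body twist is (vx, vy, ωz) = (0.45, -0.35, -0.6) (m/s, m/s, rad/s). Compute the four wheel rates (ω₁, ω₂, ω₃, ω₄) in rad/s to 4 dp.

(10.5800, -1.5800, 3.5800, 5.4200)

k = lx + ly = 0.25 + 0.18 = 0.4300;  k·ωz = 0.4300·-0.6 = -0.2580
ω₁ (FL) = (vx − vy − k·ωz)/r = 1.0580/0.1 = 10.5800
ω₂ (FR) = (vx + vy + k·ωz)/r = -0.1580/0.1 = -1.5800
ω₃ (RL) = (vx + vy − k·ωz)/r = 0.3580/0.1 = 3.5800
ω₄ (RR) = (vx − vy + k·ωz)/r = 0.5420/0.1 = 5.4200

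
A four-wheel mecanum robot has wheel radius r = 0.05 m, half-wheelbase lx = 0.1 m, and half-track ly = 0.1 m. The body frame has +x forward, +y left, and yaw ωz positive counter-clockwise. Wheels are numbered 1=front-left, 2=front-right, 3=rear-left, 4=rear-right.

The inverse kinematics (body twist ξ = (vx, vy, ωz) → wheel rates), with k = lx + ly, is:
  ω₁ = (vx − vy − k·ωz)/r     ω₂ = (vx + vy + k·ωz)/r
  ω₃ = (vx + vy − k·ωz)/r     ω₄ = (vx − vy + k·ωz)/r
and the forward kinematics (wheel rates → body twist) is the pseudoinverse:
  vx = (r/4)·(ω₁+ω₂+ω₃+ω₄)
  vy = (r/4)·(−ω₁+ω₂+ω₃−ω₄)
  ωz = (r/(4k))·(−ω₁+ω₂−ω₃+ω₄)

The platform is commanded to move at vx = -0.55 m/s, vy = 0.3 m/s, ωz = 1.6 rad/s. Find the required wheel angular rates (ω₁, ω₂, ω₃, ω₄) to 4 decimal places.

(-23.4000, 1.4000, -11.4000, -10.6000)

k = lx + ly = 0.1 + 0.1 = 0.2000;  k·ωz = 0.2000·1.6 = 0.3200
ω₁ (FL) = (vx − vy − k·ωz)/r = -1.1700/0.05 = -23.4000
ω₂ (FR) = (vx + vy + k·ωz)/r = 0.0700/0.05 = 1.4000
ω₃ (RL) = (vx + vy − k·ωz)/r = -0.5700/0.05 = -11.4000
ω₄ (RR) = (vx − vy + k·ωz)/r = -0.5300/0.05 = -10.6000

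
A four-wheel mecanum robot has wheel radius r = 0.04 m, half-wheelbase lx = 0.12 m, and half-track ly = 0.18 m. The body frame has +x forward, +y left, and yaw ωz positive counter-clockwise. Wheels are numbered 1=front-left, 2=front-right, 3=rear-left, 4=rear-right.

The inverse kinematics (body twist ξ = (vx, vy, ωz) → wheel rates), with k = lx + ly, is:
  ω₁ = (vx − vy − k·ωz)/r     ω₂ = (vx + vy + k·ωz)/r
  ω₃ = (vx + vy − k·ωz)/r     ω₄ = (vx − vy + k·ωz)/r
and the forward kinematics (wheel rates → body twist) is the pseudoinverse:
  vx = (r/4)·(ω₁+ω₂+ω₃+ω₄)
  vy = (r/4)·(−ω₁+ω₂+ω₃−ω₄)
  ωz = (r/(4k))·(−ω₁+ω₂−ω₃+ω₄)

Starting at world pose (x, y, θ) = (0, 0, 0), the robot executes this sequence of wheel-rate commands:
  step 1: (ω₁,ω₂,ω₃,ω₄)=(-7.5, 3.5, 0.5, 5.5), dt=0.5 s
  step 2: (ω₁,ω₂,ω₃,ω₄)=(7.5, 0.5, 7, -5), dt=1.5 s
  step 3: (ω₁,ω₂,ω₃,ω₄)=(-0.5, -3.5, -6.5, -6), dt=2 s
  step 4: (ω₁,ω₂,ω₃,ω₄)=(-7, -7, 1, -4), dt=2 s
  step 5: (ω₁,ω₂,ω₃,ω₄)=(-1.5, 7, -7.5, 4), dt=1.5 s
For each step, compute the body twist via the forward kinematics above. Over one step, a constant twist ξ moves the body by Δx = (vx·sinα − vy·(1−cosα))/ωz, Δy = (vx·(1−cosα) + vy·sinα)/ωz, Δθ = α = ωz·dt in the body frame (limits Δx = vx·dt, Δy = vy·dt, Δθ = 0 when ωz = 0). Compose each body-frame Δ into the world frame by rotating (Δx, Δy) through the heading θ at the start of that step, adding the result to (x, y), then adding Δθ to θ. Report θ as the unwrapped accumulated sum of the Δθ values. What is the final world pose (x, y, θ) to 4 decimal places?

(-0.2221, 0.5386, -0.1833)

step 1: ξ=(vx,vy,ωz)=(0.0200, 0.0600, 0.5333), dt=0.5 → body Δ=(0.0059, 0.0310, 0.2667) → world pose (0.0059, 0.0310, 0.2667)
step 2: ξ=(vx,vy,ωz)=(0.1000, 0.0500, -0.6333), dt=1.5 → body Δ=(0.1615, -0.0018, -0.9500) → world pose (0.1621, 0.0718, -0.6833)
step 3: ξ=(vx,vy,ωz)=(-0.1650, -0.0350, -0.0833), dt=2.0 → body Δ=(-0.3343, -0.0422, -0.1667) → world pose (-0.1238, 0.2501, -0.8500)
step 4: ξ=(vx,vy,ωz)=(-0.1700, 0.0500, -0.1667), dt=2.0 → body Δ=(-0.3172, 0.1543, -0.3333) → world pose (-0.2172, 0.5902, -1.1833)
step 5: ξ=(vx,vy,ωz)=(0.0200, -0.0300, 0.6667), dt=1.5 → body Δ=(0.0459, -0.0241, 1.0000) → world pose (-0.2221, 0.5386, -0.1833)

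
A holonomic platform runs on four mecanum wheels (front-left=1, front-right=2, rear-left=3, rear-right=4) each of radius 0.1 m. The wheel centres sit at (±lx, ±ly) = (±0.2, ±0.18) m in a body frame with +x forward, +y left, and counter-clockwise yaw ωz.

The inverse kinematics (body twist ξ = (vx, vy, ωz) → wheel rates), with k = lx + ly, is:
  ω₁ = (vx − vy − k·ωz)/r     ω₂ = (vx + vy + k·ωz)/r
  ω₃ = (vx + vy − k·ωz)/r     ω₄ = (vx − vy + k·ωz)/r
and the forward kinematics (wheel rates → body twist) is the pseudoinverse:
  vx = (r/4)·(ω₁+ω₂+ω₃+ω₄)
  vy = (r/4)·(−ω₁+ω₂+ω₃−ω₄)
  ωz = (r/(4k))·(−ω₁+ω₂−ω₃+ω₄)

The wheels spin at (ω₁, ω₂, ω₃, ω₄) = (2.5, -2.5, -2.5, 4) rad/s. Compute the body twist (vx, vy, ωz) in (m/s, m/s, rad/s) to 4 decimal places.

k = lx + ly = 0.2 + 0.18 = 0.3800
ω₁+ω₂+ω₃+ω₄ = 1.5000  →  vx = (0.1/4)·1.5000 = 0.0375
−ω₁+ω₂+ω₃−ω₄ = -11.5000  →  vy = (0.1/4)·-11.5000 = -0.2875
−ω₁+ω₂−ω₃+ω₄ = 1.5000  →  ωz = (0.1/1.5200)·1.5000 = 0.0987

(0.0375, -0.2875, 0.0987)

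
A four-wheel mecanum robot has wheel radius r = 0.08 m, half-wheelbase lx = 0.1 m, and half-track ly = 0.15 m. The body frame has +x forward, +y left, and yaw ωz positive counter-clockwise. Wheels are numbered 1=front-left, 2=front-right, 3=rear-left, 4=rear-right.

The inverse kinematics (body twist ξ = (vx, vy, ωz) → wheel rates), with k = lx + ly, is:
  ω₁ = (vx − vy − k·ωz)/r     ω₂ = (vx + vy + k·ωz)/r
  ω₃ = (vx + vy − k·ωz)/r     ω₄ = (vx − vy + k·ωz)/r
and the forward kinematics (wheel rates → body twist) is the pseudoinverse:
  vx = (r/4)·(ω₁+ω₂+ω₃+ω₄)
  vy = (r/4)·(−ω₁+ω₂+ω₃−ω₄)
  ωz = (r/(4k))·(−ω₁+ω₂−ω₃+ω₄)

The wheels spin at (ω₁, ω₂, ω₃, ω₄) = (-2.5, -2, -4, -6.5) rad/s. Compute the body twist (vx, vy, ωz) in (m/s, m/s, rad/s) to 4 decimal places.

(-0.3000, 0.0600, -0.1600)

k = lx + ly = 0.1 + 0.15 = 0.2500
ω₁+ω₂+ω₃+ω₄ = -15.0000  →  vx = (0.08/4)·-15.0000 = -0.3000
−ω₁+ω₂+ω₃−ω₄ = 3.0000  →  vy = (0.08/4)·3.0000 = 0.0600
−ω₁+ω₂−ω₃+ω₄ = -2.0000  →  ωz = (0.08/1.0000)·-2.0000 = -0.1600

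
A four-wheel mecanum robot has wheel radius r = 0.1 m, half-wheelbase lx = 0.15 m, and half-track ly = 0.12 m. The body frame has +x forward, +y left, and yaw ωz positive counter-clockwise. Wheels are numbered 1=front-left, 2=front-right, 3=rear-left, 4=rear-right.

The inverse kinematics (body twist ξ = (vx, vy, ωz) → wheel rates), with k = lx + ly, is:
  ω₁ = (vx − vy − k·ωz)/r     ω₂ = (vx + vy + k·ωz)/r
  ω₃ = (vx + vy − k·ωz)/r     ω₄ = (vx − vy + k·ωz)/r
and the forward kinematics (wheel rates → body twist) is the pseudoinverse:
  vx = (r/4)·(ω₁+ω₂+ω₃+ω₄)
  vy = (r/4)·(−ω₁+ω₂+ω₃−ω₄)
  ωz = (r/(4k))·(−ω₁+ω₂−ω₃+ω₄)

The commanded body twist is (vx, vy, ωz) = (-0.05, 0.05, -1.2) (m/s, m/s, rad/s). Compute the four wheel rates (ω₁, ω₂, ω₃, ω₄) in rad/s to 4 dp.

(2.2400, -3.2400, 3.2400, -4.2400)

k = lx + ly = 0.15 + 0.12 = 0.2700;  k·ωz = 0.2700·-1.2 = -0.3240
ω₁ (FL) = (vx − vy − k·ωz)/r = 0.2240/0.1 = 2.2400
ω₂ (FR) = (vx + vy + k·ωz)/r = -0.3240/0.1 = -3.2400
ω₃ (RL) = (vx + vy − k·ωz)/r = 0.3240/0.1 = 3.2400
ω₄ (RR) = (vx − vy + k·ωz)/r = -0.4240/0.1 = -4.2400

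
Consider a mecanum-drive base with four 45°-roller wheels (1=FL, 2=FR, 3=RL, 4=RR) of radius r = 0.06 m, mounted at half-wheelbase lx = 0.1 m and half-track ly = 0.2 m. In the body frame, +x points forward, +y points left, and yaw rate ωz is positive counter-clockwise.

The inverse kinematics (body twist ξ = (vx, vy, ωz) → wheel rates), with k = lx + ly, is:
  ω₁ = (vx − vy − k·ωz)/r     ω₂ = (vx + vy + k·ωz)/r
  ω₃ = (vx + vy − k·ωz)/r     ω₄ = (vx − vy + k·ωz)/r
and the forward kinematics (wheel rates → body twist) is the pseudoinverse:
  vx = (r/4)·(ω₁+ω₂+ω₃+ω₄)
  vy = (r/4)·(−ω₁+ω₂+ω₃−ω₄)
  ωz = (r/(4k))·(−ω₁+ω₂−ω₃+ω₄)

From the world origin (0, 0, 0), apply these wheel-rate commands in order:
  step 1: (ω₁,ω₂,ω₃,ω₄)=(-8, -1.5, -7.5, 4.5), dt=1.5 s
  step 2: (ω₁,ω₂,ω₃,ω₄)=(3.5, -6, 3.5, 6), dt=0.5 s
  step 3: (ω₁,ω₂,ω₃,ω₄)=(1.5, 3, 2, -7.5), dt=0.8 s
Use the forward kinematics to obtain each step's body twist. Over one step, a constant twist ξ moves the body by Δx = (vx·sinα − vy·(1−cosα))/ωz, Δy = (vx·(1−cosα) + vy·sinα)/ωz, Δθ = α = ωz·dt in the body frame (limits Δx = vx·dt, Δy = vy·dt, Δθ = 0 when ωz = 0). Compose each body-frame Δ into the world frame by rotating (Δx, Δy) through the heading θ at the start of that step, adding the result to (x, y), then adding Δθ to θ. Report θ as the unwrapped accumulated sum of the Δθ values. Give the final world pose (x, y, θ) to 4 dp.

(-0.1458, -0.1722, 0.8925)

step 1: ξ=(vx,vy,ωz)=(-0.1875, -0.0825, 0.9250), dt=1.5 → body Δ=(-0.1264, -0.2535, 1.3875) → world pose (-0.1264, -0.2535, 1.3875)
step 2: ξ=(vx,vy,ωz)=(0.1050, -0.1800, -0.3500), dt=0.5 → body Δ=(0.0444, -0.0941, -0.1750) → world pose (-0.0257, -0.2270, 1.2125)
step 3: ξ=(vx,vy,ωz)=(-0.0150, 0.1650, -0.4000), dt=0.8 → body Δ=(0.0091, 0.1317, -0.3200) → world pose (-0.1458, -0.1722, 0.8925)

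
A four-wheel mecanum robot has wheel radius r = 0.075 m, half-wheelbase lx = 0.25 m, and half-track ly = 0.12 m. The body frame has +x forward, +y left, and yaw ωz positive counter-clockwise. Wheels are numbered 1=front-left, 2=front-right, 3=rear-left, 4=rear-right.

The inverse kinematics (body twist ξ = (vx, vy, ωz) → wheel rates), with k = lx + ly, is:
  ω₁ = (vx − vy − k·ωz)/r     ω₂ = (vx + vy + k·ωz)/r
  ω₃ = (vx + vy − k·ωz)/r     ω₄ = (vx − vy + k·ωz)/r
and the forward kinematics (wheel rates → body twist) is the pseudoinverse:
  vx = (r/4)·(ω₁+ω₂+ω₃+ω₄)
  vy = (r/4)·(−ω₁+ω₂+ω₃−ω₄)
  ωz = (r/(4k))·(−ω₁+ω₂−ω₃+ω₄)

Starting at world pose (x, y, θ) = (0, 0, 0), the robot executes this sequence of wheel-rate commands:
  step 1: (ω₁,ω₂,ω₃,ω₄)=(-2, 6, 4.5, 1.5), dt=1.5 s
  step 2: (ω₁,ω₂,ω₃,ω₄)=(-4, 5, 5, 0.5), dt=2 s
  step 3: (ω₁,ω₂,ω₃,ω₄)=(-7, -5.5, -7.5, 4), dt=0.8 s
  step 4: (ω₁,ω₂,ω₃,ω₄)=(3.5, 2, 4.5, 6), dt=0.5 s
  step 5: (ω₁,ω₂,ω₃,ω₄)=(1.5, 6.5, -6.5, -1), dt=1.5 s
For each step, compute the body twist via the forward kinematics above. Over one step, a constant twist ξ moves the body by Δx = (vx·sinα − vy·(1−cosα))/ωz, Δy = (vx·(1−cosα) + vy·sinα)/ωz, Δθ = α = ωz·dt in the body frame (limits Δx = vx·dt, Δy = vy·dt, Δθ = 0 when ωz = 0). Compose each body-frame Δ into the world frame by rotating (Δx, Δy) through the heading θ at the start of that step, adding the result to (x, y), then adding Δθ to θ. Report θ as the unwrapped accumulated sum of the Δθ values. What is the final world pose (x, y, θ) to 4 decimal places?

(0.2218, 0.7831, 2.1613)

step 1: ξ=(vx,vy,ωz)=(0.1875, 0.2062, 0.2534), dt=1.5 → body Δ=(0.2164, 0.3548, 0.3801) → world pose (0.2164, 0.3548, 0.3801)
step 2: ξ=(vx,vy,ωz)=(0.1219, 0.2531, 0.2280), dt=2.0 → body Δ=(0.1219, 0.5435, 0.4561) → world pose (0.1280, 0.9047, 0.8361)
step 3: ξ=(vx,vy,ωz)=(-0.3000, -0.1875, 0.6588), dt=0.8 → body Δ=(-0.1904, -0.2049, 0.5270) → world pose (0.1525, 0.6261, 1.3632)
step 4: ξ=(vx,vy,ωz)=(0.3000, -0.0563, 0.0000), dt=0.5 → body Δ=(0.1500, -0.0281, 0.0000) → world pose (0.2109, 0.7670, 1.3632)
step 5: ξ=(vx,vy,ωz)=(0.0094, -0.0094, 0.5321), dt=1.5 → body Δ=(0.0179, -0.0073, 0.7981) → world pose (0.2218, 0.7831, 2.1613)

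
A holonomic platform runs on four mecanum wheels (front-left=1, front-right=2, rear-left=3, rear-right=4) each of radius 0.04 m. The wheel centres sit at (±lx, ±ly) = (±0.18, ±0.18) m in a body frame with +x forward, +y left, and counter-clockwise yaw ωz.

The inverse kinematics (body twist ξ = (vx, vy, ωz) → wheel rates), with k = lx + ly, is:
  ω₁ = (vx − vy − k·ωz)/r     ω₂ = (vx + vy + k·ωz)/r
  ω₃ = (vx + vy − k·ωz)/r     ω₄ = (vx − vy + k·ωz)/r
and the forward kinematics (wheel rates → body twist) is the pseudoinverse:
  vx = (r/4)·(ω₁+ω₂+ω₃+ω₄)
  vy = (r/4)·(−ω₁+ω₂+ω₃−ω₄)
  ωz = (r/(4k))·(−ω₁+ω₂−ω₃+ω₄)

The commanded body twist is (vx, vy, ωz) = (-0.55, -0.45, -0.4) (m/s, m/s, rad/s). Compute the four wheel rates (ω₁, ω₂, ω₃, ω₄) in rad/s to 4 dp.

k = lx + ly = 0.18 + 0.18 = 0.3600;  k·ωz = 0.3600·-0.4 = -0.1440
ω₁ (FL) = (vx − vy − k·ωz)/r = 0.0440/0.04 = 1.1000
ω₂ (FR) = (vx + vy + k·ωz)/r = -1.1440/0.04 = -28.6000
ω₃ (RL) = (vx + vy − k·ωz)/r = -0.8560/0.04 = -21.4000
ω₄ (RR) = (vx − vy + k·ωz)/r = -0.2440/0.04 = -6.1000

(1.1000, -28.6000, -21.4000, -6.1000)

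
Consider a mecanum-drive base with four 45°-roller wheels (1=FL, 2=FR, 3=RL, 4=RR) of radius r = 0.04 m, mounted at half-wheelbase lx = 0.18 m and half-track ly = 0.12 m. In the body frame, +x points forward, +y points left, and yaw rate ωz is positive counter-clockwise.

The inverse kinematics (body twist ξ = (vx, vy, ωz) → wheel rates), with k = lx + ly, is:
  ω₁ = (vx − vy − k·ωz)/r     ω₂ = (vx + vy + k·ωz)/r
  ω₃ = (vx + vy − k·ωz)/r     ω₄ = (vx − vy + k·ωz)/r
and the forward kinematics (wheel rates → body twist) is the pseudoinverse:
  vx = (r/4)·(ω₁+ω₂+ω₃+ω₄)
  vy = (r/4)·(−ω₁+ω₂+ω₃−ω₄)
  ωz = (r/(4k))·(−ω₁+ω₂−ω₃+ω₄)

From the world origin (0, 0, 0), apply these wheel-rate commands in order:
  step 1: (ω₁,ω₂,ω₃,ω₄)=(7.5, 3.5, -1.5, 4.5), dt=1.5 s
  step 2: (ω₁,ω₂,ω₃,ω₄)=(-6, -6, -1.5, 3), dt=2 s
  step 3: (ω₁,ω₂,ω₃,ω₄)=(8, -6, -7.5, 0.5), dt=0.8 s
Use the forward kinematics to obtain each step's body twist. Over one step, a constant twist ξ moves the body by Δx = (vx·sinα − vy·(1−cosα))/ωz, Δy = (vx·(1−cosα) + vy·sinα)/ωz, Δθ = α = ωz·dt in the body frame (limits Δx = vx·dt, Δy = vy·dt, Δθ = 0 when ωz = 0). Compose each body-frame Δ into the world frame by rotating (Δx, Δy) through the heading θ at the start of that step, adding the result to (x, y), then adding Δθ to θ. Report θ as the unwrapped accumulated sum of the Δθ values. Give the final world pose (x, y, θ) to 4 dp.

(0.0540, -0.4574, 0.2400)

step 1: ξ=(vx,vy,ωz)=(0.1400, -0.1000, 0.0667), dt=1.5 → body Δ=(0.2171, -0.1393, 0.1000) → world pose (0.2171, -0.1393, 0.1000)
step 2: ξ=(vx,vy,ωz)=(-0.1050, -0.0450, 0.1500), dt=2.0 → body Δ=(-0.1935, -0.1199, 0.3000) → world pose (0.0366, -0.2779, 0.4000)
step 3: ξ=(vx,vy,ωz)=(-0.0500, -0.2200, -0.2000), dt=0.8 → body Δ=(-0.0539, -0.1721, -0.1600) → world pose (0.0540, -0.4574, 0.2400)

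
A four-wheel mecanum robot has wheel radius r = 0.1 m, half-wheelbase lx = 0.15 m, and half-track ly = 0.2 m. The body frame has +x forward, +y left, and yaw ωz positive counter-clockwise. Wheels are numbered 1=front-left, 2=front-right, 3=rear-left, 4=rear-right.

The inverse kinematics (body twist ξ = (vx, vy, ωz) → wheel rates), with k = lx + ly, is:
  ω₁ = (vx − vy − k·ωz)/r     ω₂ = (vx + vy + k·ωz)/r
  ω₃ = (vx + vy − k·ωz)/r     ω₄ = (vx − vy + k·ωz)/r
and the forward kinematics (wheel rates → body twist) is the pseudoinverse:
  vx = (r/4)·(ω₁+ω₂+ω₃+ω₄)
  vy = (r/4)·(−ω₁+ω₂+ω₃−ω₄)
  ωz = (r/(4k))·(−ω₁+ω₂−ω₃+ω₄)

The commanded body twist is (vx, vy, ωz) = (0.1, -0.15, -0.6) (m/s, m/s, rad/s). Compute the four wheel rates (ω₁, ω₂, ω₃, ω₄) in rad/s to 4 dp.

k = lx + ly = 0.15 + 0.2 = 0.3500;  k·ωz = 0.3500·-0.6 = -0.2100
ω₁ (FL) = (vx − vy − k·ωz)/r = 0.4600/0.1 = 4.6000
ω₂ (FR) = (vx + vy + k·ωz)/r = -0.2600/0.1 = -2.6000
ω₃ (RL) = (vx + vy − k·ωz)/r = 0.1600/0.1 = 1.6000
ω₄ (RR) = (vx − vy + k·ωz)/r = 0.0400/0.1 = 0.4000

(4.6000, -2.6000, 1.6000, 0.4000)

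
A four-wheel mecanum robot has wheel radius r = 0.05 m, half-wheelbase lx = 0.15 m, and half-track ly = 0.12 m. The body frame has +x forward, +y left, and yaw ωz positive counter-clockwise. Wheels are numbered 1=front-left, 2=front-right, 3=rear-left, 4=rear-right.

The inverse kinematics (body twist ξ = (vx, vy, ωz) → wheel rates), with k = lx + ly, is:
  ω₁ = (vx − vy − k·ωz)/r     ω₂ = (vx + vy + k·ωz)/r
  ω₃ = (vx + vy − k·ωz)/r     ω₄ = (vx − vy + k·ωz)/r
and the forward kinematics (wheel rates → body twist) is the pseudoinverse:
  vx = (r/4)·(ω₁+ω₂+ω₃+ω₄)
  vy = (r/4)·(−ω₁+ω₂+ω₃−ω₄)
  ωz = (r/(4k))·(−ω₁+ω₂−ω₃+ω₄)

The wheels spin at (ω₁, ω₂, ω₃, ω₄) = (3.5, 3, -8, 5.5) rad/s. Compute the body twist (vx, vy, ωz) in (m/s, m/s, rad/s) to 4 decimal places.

k = lx + ly = 0.15 + 0.12 = 0.2700
ω₁+ω₂+ω₃+ω₄ = 4.0000  →  vx = (0.05/4)·4.0000 = 0.0500
−ω₁+ω₂+ω₃−ω₄ = -14.0000  →  vy = (0.05/4)·-14.0000 = -0.1750
−ω₁+ω₂−ω₃+ω₄ = 13.0000  →  ωz = (0.05/1.0800)·13.0000 = 0.6019

(0.0500, -0.1750, 0.6019)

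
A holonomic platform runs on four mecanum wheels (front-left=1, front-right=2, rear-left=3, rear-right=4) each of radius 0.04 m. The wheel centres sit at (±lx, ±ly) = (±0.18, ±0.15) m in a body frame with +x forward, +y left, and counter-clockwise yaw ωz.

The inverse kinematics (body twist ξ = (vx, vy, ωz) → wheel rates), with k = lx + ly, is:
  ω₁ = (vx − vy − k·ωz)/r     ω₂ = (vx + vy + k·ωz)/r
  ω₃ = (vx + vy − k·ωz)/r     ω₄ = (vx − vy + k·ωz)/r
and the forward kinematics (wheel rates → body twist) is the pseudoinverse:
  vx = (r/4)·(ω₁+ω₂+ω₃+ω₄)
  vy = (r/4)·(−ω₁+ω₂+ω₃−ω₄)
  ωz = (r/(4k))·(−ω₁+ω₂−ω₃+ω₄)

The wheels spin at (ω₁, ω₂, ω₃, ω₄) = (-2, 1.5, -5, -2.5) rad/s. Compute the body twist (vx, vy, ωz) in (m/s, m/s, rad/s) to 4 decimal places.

(-0.0800, 0.0100, 0.1818)

k = lx + ly = 0.18 + 0.15 = 0.3300
ω₁+ω₂+ω₃+ω₄ = -8.0000  →  vx = (0.04/4)·-8.0000 = -0.0800
−ω₁+ω₂+ω₃−ω₄ = 1.0000  →  vy = (0.04/4)·1.0000 = 0.0100
−ω₁+ω₂−ω₃+ω₄ = 6.0000  →  ωz = (0.04/1.3200)·6.0000 = 0.1818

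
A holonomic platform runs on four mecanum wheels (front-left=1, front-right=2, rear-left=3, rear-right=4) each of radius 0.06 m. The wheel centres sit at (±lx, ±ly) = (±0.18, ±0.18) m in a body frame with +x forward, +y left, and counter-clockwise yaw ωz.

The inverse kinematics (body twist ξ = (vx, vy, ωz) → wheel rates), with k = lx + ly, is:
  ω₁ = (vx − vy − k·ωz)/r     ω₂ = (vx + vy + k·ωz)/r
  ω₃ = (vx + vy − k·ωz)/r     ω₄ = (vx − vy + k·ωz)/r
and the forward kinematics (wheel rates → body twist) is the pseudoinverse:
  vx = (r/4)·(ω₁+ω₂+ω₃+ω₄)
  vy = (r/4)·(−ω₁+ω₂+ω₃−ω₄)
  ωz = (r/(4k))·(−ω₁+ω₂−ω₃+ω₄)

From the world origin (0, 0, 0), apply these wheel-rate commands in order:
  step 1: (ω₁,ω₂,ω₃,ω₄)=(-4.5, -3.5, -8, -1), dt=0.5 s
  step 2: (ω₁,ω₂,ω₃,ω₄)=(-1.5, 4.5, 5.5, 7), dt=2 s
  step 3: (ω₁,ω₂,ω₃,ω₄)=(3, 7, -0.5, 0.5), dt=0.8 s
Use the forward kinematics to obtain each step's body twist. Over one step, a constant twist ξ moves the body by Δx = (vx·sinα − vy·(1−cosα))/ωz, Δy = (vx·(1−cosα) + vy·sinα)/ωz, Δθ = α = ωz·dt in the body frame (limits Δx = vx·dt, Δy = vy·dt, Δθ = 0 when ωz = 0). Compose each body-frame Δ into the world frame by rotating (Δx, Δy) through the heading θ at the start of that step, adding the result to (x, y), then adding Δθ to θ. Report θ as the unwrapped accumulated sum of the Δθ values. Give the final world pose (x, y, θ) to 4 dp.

step 1: ξ=(vx,vy,ωz)=(-0.2550, -0.0900, 0.3333), dt=0.5 → body Δ=(-0.1232, -0.0554, 0.1667) → world pose (-0.1232, -0.0554, 0.1667)
step 2: ξ=(vx,vy,ωz)=(0.2325, 0.0675, 0.3125), dt=2.0 → body Δ=(0.3945, 0.2670, 0.6250) → world pose (0.2215, 0.2734, 0.7917)
step 3: ξ=(vx,vy,ωz)=(0.1500, 0.0450, 0.2083), dt=0.8 → body Δ=(0.1165, 0.0458, 0.1667) → world pose (0.2708, 0.3884, 0.9583)

(0.2708, 0.3884, 0.9583)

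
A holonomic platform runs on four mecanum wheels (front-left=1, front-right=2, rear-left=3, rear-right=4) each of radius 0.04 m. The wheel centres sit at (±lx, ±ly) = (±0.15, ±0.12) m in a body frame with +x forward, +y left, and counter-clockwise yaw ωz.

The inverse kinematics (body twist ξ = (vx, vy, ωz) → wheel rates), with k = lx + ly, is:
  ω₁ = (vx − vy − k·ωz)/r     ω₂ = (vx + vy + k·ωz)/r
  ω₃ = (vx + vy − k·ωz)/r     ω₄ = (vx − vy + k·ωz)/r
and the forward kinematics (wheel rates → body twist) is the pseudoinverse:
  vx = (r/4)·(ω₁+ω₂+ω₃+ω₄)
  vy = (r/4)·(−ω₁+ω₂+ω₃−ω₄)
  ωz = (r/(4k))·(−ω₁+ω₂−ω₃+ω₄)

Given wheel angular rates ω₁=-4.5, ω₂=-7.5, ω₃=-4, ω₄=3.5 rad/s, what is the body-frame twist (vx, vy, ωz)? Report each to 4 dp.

k = lx + ly = 0.15 + 0.12 = 0.2700
ω₁+ω₂+ω₃+ω₄ = -12.5000  →  vx = (0.04/4)·-12.5000 = -0.1250
−ω₁+ω₂+ω₃−ω₄ = -10.5000  →  vy = (0.04/4)·-10.5000 = -0.1050
−ω₁+ω₂−ω₃+ω₄ = 4.5000  →  ωz = (0.04/1.0800)·4.5000 = 0.1667

(-0.1250, -0.1050, 0.1667)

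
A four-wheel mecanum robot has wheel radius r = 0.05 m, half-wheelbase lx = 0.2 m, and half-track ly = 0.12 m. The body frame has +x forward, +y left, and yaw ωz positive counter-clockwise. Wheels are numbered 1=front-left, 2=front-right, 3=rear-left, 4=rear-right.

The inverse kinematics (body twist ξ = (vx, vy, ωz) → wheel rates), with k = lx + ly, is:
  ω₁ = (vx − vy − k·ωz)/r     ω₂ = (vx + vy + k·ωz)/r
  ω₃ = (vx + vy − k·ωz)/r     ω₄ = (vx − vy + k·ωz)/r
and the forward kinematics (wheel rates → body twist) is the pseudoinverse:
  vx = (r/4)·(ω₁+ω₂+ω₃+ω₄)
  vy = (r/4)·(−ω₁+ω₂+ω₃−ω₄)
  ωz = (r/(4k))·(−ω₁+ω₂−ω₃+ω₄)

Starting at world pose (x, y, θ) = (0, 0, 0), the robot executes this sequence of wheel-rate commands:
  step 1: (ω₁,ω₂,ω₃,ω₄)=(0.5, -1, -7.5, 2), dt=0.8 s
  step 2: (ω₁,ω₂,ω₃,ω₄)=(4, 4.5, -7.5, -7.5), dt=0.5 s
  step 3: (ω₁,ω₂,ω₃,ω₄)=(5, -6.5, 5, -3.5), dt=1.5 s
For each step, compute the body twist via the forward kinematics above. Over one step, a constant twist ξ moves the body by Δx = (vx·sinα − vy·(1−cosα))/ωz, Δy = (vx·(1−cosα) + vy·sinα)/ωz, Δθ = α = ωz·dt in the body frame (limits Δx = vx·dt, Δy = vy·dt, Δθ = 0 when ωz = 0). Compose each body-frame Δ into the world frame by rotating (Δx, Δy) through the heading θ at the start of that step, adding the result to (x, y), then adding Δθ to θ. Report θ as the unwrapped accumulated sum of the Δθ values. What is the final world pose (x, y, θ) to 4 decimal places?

(-0.1028, -0.1738, -0.9121)

step 1: ξ=(vx,vy,ωz)=(-0.0750, -0.1375, 0.3125), dt=0.8 → body Δ=(-0.0457, -0.1163, 0.2500) → world pose (-0.0457, -0.1163, 0.2500)
step 2: ξ=(vx,vy,ωz)=(-0.0812, 0.0062, 0.0195), dt=0.5 → body Δ=(-0.0406, 0.0029, 0.0098) → world pose (-0.0858, -0.1235, 0.2598)
step 3: ξ=(vx,vy,ωz)=(0.0000, -0.0375, -0.7812), dt=1.5 → body Δ=(-0.0294, -0.0442, -1.1719) → world pose (-0.1028, -0.1738, -0.9121)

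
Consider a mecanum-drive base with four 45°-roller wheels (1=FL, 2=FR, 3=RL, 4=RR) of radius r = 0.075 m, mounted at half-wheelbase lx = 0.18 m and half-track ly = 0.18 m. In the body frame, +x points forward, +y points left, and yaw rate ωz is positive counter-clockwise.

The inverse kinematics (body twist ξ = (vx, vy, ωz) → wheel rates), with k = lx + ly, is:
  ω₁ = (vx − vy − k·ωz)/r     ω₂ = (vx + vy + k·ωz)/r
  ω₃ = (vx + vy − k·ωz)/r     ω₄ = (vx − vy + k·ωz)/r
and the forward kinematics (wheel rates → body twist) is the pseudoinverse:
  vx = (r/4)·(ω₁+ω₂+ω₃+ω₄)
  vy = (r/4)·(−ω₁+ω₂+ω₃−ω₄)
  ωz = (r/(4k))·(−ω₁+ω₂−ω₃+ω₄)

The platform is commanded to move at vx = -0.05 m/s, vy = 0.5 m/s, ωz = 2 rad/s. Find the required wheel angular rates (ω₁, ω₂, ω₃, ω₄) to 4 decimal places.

(-16.9333, 15.6000, -3.6000, 2.2667)

k = lx + ly = 0.18 + 0.18 = 0.3600;  k·ωz = 0.3600·2 = 0.7200
ω₁ (FL) = (vx − vy − k·ωz)/r = -1.2700/0.075 = -16.9333
ω₂ (FR) = (vx + vy + k·ωz)/r = 1.1700/0.075 = 15.6000
ω₃ (RL) = (vx + vy − k·ωz)/r = -0.2700/0.075 = -3.6000
ω₄ (RR) = (vx − vy + k·ωz)/r = 0.1700/0.075 = 2.2667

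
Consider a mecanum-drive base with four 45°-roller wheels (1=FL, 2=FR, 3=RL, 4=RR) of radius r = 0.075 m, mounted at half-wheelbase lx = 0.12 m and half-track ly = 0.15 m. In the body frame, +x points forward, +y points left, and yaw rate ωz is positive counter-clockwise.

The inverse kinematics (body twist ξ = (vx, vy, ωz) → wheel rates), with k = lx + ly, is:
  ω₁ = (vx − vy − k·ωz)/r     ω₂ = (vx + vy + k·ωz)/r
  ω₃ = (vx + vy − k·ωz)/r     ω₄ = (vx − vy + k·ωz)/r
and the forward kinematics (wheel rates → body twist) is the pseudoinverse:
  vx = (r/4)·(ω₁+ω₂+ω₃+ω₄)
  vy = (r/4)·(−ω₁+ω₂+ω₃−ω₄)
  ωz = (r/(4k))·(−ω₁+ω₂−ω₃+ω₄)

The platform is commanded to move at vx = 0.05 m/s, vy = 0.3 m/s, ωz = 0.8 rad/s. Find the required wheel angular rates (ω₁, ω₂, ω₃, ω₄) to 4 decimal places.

k = lx + ly = 0.12 + 0.15 = 0.2700;  k·ωz = 0.2700·0.8 = 0.2160
ω₁ (FL) = (vx − vy − k·ωz)/r = -0.4660/0.075 = -6.2133
ω₂ (FR) = (vx + vy + k·ωz)/r = 0.5660/0.075 = 7.5467
ω₃ (RL) = (vx + vy − k·ωz)/r = 0.1340/0.075 = 1.7867
ω₄ (RR) = (vx − vy + k·ωz)/r = -0.0340/0.075 = -0.4533

(-6.2133, 7.5467, 1.7867, -0.4533)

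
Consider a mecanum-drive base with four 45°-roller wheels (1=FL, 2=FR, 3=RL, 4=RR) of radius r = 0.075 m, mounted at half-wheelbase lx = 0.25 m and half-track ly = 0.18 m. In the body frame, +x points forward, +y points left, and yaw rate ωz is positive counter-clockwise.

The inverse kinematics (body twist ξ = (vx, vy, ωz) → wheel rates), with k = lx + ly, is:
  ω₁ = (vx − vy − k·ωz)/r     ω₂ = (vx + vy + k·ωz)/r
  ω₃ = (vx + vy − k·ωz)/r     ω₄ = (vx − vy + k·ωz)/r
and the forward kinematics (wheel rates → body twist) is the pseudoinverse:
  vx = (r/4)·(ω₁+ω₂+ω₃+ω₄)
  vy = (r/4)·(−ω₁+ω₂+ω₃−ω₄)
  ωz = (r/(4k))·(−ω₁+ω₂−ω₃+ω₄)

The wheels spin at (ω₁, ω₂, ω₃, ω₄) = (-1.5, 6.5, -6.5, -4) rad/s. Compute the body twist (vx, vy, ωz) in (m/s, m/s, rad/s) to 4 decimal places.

(-0.1031, 0.1031, 0.4578)

k = lx + ly = 0.25 + 0.18 = 0.4300
ω₁+ω₂+ω₃+ω₄ = -5.5000  →  vx = (0.075/4)·-5.5000 = -0.1031
−ω₁+ω₂+ω₃−ω₄ = 5.5000  →  vy = (0.075/4)·5.5000 = 0.1031
−ω₁+ω₂−ω₃+ω₄ = 10.5000  →  ωz = (0.075/1.7200)·10.5000 = 0.4578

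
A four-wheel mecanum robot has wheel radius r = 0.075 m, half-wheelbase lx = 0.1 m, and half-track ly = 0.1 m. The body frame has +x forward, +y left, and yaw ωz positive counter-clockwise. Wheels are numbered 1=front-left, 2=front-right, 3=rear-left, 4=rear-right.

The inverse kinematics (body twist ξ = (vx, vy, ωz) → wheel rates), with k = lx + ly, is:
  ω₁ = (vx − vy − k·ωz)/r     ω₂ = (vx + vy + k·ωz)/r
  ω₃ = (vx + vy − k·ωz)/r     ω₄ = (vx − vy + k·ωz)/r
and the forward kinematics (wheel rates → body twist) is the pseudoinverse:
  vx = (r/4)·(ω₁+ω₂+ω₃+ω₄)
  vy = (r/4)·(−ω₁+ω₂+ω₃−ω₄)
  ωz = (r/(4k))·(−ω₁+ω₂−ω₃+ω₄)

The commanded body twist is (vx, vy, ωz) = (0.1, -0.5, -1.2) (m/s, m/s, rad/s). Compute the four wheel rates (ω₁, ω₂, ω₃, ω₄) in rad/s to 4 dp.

(11.2000, -8.5333, -2.1333, 4.8000)

k = lx + ly = 0.1 + 0.1 = 0.2000;  k·ωz = 0.2000·-1.2 = -0.2400
ω₁ (FL) = (vx − vy − k·ωz)/r = 0.8400/0.075 = 11.2000
ω₂ (FR) = (vx + vy + k·ωz)/r = -0.6400/0.075 = -8.5333
ω₃ (RL) = (vx + vy − k·ωz)/r = -0.1600/0.075 = -2.1333
ω₄ (RR) = (vx − vy + k·ωz)/r = 0.3600/0.075 = 4.8000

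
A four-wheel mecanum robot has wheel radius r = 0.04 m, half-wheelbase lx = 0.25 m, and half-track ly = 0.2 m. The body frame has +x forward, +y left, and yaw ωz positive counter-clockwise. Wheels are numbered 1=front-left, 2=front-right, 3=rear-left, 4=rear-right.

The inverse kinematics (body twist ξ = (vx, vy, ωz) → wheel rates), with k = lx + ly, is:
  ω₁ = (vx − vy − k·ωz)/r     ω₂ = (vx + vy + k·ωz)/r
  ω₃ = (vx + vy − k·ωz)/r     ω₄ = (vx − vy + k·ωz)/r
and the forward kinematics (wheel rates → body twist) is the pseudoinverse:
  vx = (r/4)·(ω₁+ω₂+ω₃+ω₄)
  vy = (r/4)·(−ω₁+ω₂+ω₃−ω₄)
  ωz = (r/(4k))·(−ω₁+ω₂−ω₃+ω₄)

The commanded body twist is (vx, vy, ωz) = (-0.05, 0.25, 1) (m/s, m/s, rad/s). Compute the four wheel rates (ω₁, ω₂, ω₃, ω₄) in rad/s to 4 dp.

(-18.7500, 16.2500, -6.2500, 3.7500)

k = lx + ly = 0.25 + 0.2 = 0.4500;  k·ωz = 0.4500·1 = 0.4500
ω₁ (FL) = (vx − vy − k·ωz)/r = -0.7500/0.04 = -18.7500
ω₂ (FR) = (vx + vy + k·ωz)/r = 0.6500/0.04 = 16.2500
ω₃ (RL) = (vx + vy − k·ωz)/r = -0.2500/0.04 = -6.2500
ω₄ (RR) = (vx − vy + k·ωz)/r = 0.1500/0.04 = 3.7500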